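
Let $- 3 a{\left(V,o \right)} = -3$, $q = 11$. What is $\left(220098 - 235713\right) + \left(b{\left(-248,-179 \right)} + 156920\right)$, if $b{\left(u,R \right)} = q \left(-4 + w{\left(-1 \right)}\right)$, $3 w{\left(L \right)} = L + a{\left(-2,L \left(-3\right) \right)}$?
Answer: $141261$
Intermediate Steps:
$a{\left(V,o \right)} = 1$ ($a{\left(V,o \right)} = \left(- \frac{1}{3}\right) \left(-3\right) = 1$)
$w{\left(L \right)} = \frac{1}{3} + \frac{L}{3}$ ($w{\left(L \right)} = \frac{L + 1}{3} = \frac{1 + L}{3} = \frac{1}{3} + \frac{L}{3}$)
$b{\left(u,R \right)} = -44$ ($b{\left(u,R \right)} = 11 \left(-4 + \left(\frac{1}{3} + \frac{1}{3} \left(-1\right)\right)\right) = 11 \left(-4 + \left(\frac{1}{3} - \frac{1}{3}\right)\right) = 11 \left(-4 + 0\right) = 11 \left(-4\right) = -44$)
$\left(220098 - 235713\right) + \left(b{\left(-248,-179 \right)} + 156920\right) = \left(220098 - 235713\right) + \left(-44 + 156920\right) = -15615 + 156876 = 141261$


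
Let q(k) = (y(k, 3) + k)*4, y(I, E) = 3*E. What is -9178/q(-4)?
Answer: -4589/10 ≈ -458.90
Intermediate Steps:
q(k) = 36 + 4*k (q(k) = (3*3 + k)*4 = (9 + k)*4 = 36 + 4*k)
-9178/q(-4) = -9178/(36 + 4*(-4)) = -9178/(36 - 16) = -9178/20 = -9178*1/20 = -4589/10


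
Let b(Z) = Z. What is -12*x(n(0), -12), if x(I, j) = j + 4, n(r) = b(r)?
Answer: 96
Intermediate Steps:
n(r) = r
x(I, j) = 4 + j
-12*x(n(0), -12) = -12*(4 - 12) = -12*(-8) = 96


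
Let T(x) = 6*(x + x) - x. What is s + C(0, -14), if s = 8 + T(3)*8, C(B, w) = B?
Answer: 272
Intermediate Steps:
T(x) = 11*x (T(x) = 6*(2*x) - x = 12*x - x = 11*x)
s = 272 (s = 8 + (11*3)*8 = 8 + 33*8 = 8 + 264 = 272)
s + C(0, -14) = 272 + 0 = 272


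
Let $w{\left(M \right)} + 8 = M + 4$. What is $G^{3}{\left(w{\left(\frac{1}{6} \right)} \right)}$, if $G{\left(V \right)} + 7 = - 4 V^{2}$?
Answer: $- \frac{207474688}{729} \approx -2.846 \cdot 10^{5}$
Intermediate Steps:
$w{\left(M \right)} = -4 + M$ ($w{\left(M \right)} = -8 + \left(M + 4\right) = -8 + \left(4 + M\right) = -4 + M$)
$G{\left(V \right)} = -7 - 4 V^{2}$
$G^{3}{\left(w{\left(\frac{1}{6} \right)} \right)} = \left(-7 - 4 \left(-4 + \frac{1}{6}\right)^{2}\right)^{3} = \left(-7 - 4 \left(- \frac{23}{6}\right)^{2}\right)^{3} = \left(-7 - \frac{529}{9}\right)^{3} = \left(- \frac{592}{9}\right)^{3} = - \frac{207474688}{729}$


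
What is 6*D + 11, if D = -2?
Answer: -1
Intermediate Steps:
6*D + 11 = 6*(-2) + 11 = -12 + 11 = -1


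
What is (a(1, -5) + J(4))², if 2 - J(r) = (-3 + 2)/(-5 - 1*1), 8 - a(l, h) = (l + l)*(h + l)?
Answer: 11449/36 ≈ 318.03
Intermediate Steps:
a(l, h) = 8 - 2*l*(h + l) (a(l, h) = 8 - (l + l)*(h + l) = 8 - 2*l*(h + l))
J(r) = 11/6 (J(r) = 2 - (-3 + 2)/(-5 - 1*1) = 2 - (-1)/(-5 - 1) = 2 - (-1)/(-6) = 2 - (-1)*(-1)/6 = 2 - 1*⅙ = 2 - ⅙ = 11/6)
(a(1, -5) + J(4))² = ((8 - 2*1² - 2*(-5)*1) + 11/6)² = ((8 - 2*1 + 10) + 11/6)² = ((8 - 2 + 10) + 11/6)² = (16 + 11/6)² = (107/6)² = 11449/36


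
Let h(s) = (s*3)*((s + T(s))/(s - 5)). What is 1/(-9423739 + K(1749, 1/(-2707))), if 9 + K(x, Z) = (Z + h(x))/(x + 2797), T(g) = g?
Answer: -10730851184/101124812541371383 ≈ -1.0611e-7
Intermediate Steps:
h(s) = 6*s²/(-5 + s) (h(s) = (s*3)*((s + s)/(s - 5)) = (3*s)*((2*s)/(-5 + s)) = (3*s)*(2*s/(-5 + s)) = 6*s²/(-5 + s))
K(x, Z) = -9 + (Z + 6*x²/(-5 + x))/(2797 + x) (K(x, Z) = -9 + (Z + 6*x²/(-5 + x))/(x + 2797) = -9 + (Z + 6*x²/(-5 + x))/(2797 + x))
1/(-9423739 + K(1749, 1/(-2707))) = 1/(-9423739 + (6*1749² + (-5 + 1749)*(-25173 + 1/(-2707) - 9*1749))/((-5 + 1749)*(2797 + 1749))) = 1/(-9423739 + (6*3059001 + 1744*(-25173 - 1/2707 - 15741))/(1744*4546)) = 1/(-9423739 + (1/1744)*(1/4546)*(18354006 + 1744*(-110754199/2707))) = 1/(-9423739 + (1/1744)*(1/4546)*(18354006 - 193155323056/2707)) = 1/(-9423739 + (1/1744)*(1/4546)*(-143471028814/2707)) = 1/(-9423739 - 71735514407/10730851184) = 1/(-101124812541371383/10730851184) = -10730851184/101124812541371383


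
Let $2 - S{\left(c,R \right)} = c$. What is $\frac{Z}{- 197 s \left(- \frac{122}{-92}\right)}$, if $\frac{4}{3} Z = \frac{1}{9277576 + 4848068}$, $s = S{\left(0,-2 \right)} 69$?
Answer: $- \frac{1}{678991455792} \approx -1.4728 \cdot 10^{-12}$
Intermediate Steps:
$S{\left(c,R \right)} = 2 - c$
$s = 138$ ($s = \left(2 - 0\right) 69 = \left(2 + 0\right) 69 = 2 \cdot 69 = 138$)
$Z = \frac{1}{18834192}$ ($Z = \frac{3}{4 \left(9277576 + 4848068\right)} = \frac{3}{4 \cdot 14125644} = \frac{3}{4} \cdot \frac{1}{14125644} = \frac{1}{18834192} \approx 5.3095 \cdot 10^{-8}$)
$\frac{Z}{- 197 s \left(- \frac{122}{-92}\right)} = \frac{1}{18834192 \left(-197\right) 138 \left(- \frac{122}{-92}\right)} = \frac{1}{18834192 \left(- 27186 \left(\left(-122\right) \left(- \frac{1}{92}\right)\right)\right)} = \frac{1}{18834192 \left(\left(-27186\right) \frac{61}{46}\right)} = \frac{1}{18834192 \left(-36051\right)} = \frac{1}{18834192} \left(- \frac{1}{36051}\right) = - \frac{1}{678991455792}$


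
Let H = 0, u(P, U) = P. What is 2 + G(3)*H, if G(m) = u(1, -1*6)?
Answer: 2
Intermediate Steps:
G(m) = 1
2 + G(3)*H = 2 + 1*0 = 2 + 0 = 2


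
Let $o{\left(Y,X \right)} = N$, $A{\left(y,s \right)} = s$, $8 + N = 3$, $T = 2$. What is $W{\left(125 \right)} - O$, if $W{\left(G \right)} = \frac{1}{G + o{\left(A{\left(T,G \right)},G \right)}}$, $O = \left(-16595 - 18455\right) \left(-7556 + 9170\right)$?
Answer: $\frac{6788484001}{120} \approx 5.6571 \cdot 10^{7}$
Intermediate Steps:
$N = -5$ ($N = -8 + 3 = -5$)
$o{\left(Y,X \right)} = -5$
$O = -56570700$ ($O = \left(-35050\right) 1614 = -56570700$)
$W{\left(G \right)} = \frac{1}{-5 + G}$ ($W{\left(G \right)} = \frac{1}{G - 5} = \frac{1}{-5 + G}$)
$W{\left(125 \right)} - O = \frac{1}{-5 + 125} - -56570700 = \frac{1}{120} + 56570700 = \frac{6788484001}{120}$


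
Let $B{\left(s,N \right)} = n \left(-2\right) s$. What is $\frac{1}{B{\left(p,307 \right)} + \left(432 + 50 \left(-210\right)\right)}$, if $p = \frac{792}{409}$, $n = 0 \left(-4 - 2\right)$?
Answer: $- \frac{1}{10068} \approx -9.9325 \cdot 10^{-5}$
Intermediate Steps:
$n = 0$ ($n = 0 \left(-6\right) = 0$)
$p = \frac{792}{409}$ ($p = 792 \cdot \frac{1}{409} = \frac{792}{409} \approx 1.9364$)
$B{\left(s,N \right)} = 0$ ($B{\left(s,N \right)} = 0 \left(-2\right) s = 0 s = 0$)
$\frac{1}{B{\left(p,307 \right)} + \left(432 + 50 \left(-210\right)\right)} = \frac{1}{0 + \left(432 + 50 \left(-210\right)\right)} = \frac{1}{0 + \left(432 - 10500\right)} = \frac{1}{0 - 10068} = \frac{1}{-10068} = - \frac{1}{10068}$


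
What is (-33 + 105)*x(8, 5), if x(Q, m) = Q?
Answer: 576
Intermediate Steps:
(-33 + 105)*x(8, 5) = (-33 + 105)*8 = 72*8 = 576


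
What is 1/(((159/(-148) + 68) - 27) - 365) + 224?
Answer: 10776716/48111 ≈ 224.00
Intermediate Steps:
1/(((159/(-148) + 68) - 27) - 365) + 224 = 1/(((159*(-1/148) + 68) - 27) - 365) + 224 = 1/(((-159/148 + 68) - 27) - 365) + 224 = 1/((9905/148 - 27) - 365) + 224 = 1/(5909/148 - 365) + 224 = 1/(-48111/148) + 224 = -148/48111 + 224 = 10776716/48111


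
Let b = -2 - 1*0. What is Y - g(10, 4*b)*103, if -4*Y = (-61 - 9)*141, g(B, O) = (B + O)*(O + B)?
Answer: 4111/2 ≈ 2055.5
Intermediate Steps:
b = -2 (b = -2 + 0 = -2)
g(B, O) = (B + O)**2 (g(B, O) = (B + O)*(B + O) = (B + O)**2)
Y = 4935/2 (Y = -(-61 - 9)*141/4 = -(-35)*141/2 = -1/4*(-9870) = 4935/2 ≈ 2467.5)
Y - g(10, 4*b)*103 = 4935/2 - (10 + 4*(-2))**2*103 = 4935/2 - (10 - 8)**2*103 = 4935/2 - 2**2*103 = 4935/2 - 4*103 = 4935/2 - 1*412 = 4935/2 - 412 = 4111/2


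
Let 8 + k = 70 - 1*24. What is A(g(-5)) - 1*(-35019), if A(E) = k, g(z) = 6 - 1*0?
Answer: 35057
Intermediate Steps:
g(z) = 6 (g(z) = 6 + 0 = 6)
k = 38 (k = -8 + (70 - 1*24) = -8 + (70 - 24) = -8 + 46 = 38)
A(E) = 38
A(g(-5)) - 1*(-35019) = 38 - 1*(-35019) = 38 + 35019 = 35057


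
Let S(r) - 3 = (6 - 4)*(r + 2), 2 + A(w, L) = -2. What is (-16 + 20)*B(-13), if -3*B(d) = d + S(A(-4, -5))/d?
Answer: 224/13 ≈ 17.231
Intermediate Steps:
A(w, L) = -4 (A(w, L) = -2 - 2 = -4)
S(r) = 7 + 2*r (S(r) = 3 + (6 - 4)*(r + 2) = 3 + 2*(2 + r) = 3 + (4 + 2*r) = 7 + 2*r)
B(d) = -d/3 + 1/(3*d) (B(d) = -(d + (7 + 2*(-4))/d)/3 = -(d + (7 - 8)/d)/3 = -(d - 1/d)/3 = -d/3 + 1/(3*d))
(-16 + 20)*B(-13) = (-16 + 20)*((1/3)*(1 - 1*(-13)**2)/(-13)) = 4*((1/3)*(-1/13)*(1 - 1*169)) = 4*((1/3)*(-1/13)*(1 - 169)) = 4*((1/3)*(-1/13)*(-168)) = 4*(56/13) = 224/13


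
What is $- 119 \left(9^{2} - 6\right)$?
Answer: $-8925$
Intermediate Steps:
$- 119 \left(9^{2} - 6\right) = - 119 \left(81 - 6\right) = \left(-119\right) 75 = -8925$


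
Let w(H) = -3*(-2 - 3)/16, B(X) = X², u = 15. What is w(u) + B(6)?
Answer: 591/16 ≈ 36.938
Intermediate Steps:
w(H) = 15/16 (w(H) = -3*(-5)*(1/16) = 15*(1/16) = 15/16)
w(u) + B(6) = 15/16 + 6² = 15/16 + 36 = 591/16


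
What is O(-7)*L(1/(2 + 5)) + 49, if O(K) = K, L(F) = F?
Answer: 48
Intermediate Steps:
O(-7)*L(1/(2 + 5)) + 49 = -7/(2 + 5) + 49 = -7/7 + 49 = -7*⅐ + 49 = -1 + 49 = 48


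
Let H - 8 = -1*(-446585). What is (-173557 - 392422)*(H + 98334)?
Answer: -308417238533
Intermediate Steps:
H = 446593 (H = 8 - 1*(-446585) = 8 + 446585 = 446593)
(-173557 - 392422)*(H + 98334) = (-173557 - 392422)*(446593 + 98334) = -565979*544927 = -308417238533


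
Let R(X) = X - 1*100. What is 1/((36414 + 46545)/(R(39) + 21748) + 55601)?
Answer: 7229/401967282 ≈ 1.7984e-5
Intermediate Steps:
R(X) = -100 + X (R(X) = X - 100 = -100 + X)
1/((36414 + 46545)/(R(39) + 21748) + 55601) = 1/((36414 + 46545)/((-100 + 39) + 21748) + 55601) = 1/(82959/(-61 + 21748) + 55601) = 1/(82959/21687 + 55601) = 1/(82959*(1/21687) + 55601) = 1/(27653/7229 + 55601) = 1/(401967282/7229) = 7229/401967282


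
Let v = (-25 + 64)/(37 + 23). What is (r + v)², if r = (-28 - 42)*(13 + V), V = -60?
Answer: 4331350969/400 ≈ 1.0828e+7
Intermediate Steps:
r = 3290 (r = (-28 - 42)*(13 - 60) = -70*(-47) = 3290)
v = 13/20 (v = 39/60 = 39*(1/60) = 13/20 ≈ 0.65000)
(r + v)² = (3290 + 13/20)² = (65813/20)² = 4331350969/400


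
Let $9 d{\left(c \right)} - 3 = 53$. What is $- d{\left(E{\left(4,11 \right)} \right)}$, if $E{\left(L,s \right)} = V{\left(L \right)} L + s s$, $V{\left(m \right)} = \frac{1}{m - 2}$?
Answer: $- \frac{56}{9} \approx -6.2222$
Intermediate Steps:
$V{\left(m \right)} = \frac{1}{-2 + m}$
$E{\left(L,s \right)} = s^{2} + \frac{L}{-2 + L}$ ($E{\left(L,s \right)} = \frac{L}{-2 + L} + s s = \frac{L}{-2 + L} + s^{2} = s^{2} + \frac{L}{-2 + L}$)
$d{\left(c \right)} = \frac{56}{9}$ ($d{\left(c \right)} = \frac{1}{3} + \frac{1}{9} \cdot 53 = \frac{1}{3} + \frac{53}{9} = \frac{56}{9}$)
$- d{\left(E{\left(4,11 \right)} \right)} = \left(-1\right) \frac{56}{9} = - \frac{56}{9}$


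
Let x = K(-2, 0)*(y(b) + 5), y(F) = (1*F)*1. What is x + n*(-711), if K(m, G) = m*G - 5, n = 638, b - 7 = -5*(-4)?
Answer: -453778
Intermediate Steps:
b = 27 (b = 7 - 5*(-4) = 7 + 20 = 27)
K(m, G) = -5 + G*m (K(m, G) = G*m - 5 = -5 + G*m)
y(F) = F (y(F) = F*1 = F)
x = -160 (x = (-5 + 0*(-2))*(27 + 5) = (-5 + 0)*32 = -5*32 = -160)
x + n*(-711) = -160 + 638*(-711) = -160 - 453618 = -453778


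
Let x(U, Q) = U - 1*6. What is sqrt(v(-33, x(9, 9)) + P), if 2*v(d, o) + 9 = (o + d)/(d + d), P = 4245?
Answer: 14*sqrt(2618)/11 ≈ 65.121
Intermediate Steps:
x(U, Q) = -6 + U (x(U, Q) = U - 6 = -6 + U)
v(d, o) = -9/2 + (d + o)/(4*d) (v(d, o) = -9/2 + ((o + d)/(d + d))/2 = -9/2 + ((d + o)/((2*d)))/2 = -9/2 + ((d + o)*(1/(2*d)))/2 = -9/2 + ((d + o)/(2*d))/2 = -9/2 + (d + o)/(4*d))
sqrt(v(-33, x(9, 9)) + P) = sqrt((1/4)*((-6 + 9) - 17*(-33))/(-33) + 4245) = sqrt((1/4)*(-1/33)*(3 + 561) + 4245) = sqrt((1/4)*(-1/33)*564 + 4245) = sqrt(-47/11 + 4245) = sqrt(46648/11) = 14*sqrt(2618)/11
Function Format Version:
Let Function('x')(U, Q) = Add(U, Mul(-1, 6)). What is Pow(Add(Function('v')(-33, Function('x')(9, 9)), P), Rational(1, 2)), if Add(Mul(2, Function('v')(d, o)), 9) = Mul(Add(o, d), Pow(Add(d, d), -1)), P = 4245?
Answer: Mul(Rational(14, 11), Pow(2618, Rational(1, 2))) ≈ 65.121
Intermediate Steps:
Function('x')(U, Q) = Add(-6, U) (Function('x')(U, Q) = Add(U, -6) = Add(-6, U))
Function('v')(d, o) = Add(Rational(-9, 2), Mul(Rational(1, 4), Pow(d, -1), Add(d, o))) (Function('v')(d, o) = Add(Rational(-9, 2), Mul(Rational(1, 2), Mul(Add(o, d), Pow(Add(d, d), -1)))) = Add(Rational(-9, 2), Mul(Rational(1, 2), Mul(Add(d, o), Pow(Mul(2, d), -1)))) = Add(Rational(-9, 2), Mul(Rational(1, 2), Mul(Add(d, o), Mul(Rational(1, 2), Pow(d, -1))))) = Add(Rational(-9, 2), Mul(Rational(1, 2), Mul(Rational(1, 2), Pow(d, -1), Add(d, o)))) = Add(Rational(-9, 2), Mul(Rational(1, 4), Pow(d, -1), Add(d, o))))
Pow(Add(Function('v')(-33, Function('x')(9, 9)), P), Rational(1, 2)) = Pow(Add(Mul(Rational(1, 4), Pow(-33, -1), Add(Add(-6, 9), Mul(-17, -33))), 4245), Rational(1, 2)) = Pow(Add(Mul(Rational(1, 4), Rational(-1, 33), Add(3, 561)), 4245), Rational(1, 2)) = Pow(Add(Mul(Rational(1, 4), Rational(-1, 33), 564), 4245), Rational(1, 2)) = Pow(Add(Rational(-47, 11), 4245), Rational(1, 2)) = Pow(Rational(46648, 11), Rational(1, 2)) = Mul(Rational(14, 11), Pow(2618, Rational(1, 2)))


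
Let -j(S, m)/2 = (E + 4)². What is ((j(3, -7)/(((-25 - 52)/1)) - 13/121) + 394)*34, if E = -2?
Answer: 11346310/847 ≈ 13396.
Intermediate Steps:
j(S, m) = -8 (j(S, m) = -2*(-2 + 4)² = -2*2² = -2*4 = -8)
((j(3, -7)/(((-25 - 52)/1)) - 13/121) + 394)*34 = ((-8/(-25 - 52) - 13/121) + 394)*34 = ((-8/((-77*1)) - 13*1/121) + 394)*34 = ((-8/(-77) - 13/121) + 394)*34 = ((-8*(-1/77) - 13/121) + 394)*34 = ((8/77 - 13/121) + 394)*34 = (-3/847 + 394)*34 = (333715/847)*34 = 11346310/847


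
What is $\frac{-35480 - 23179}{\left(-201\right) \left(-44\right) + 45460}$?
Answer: $- \frac{58659}{54304} \approx -1.0802$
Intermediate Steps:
$\frac{-35480 - 23179}{\left(-201\right) \left(-44\right) + 45460} = - \frac{58659}{8844 + 45460} = - \frac{58659}{54304}$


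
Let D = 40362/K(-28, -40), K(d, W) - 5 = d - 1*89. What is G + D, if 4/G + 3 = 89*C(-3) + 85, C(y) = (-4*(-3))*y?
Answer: -4500379/12488 ≈ -360.38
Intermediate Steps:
K(d, W) = -84 + d (K(d, W) = 5 + (d - 1*89) = 5 + (d - 89) = 5 + (-89 + d) = -84 + d)
C(y) = 12*y
G = -2/1561 (G = 4/(-3 + (89*(12*(-3)) + 85)) = 4/(-3 + (89*(-36) + 85)) = 4/(-3 + (-3204 + 85)) = 4/(-3 - 3119) = 4/(-3122) = 4*(-1/3122) = -2/1561 ≈ -0.0012812)
D = -2883/8 (D = 40362/(-84 - 28) = 40362/(-112) = 40362*(-1/112) = -2883/8 ≈ -360.38)
G + D = -2/1561 - 2883/8 = -4500379/12488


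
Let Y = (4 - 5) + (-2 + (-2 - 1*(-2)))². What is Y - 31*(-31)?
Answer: 964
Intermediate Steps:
Y = 3 (Y = -1 + (-2 + (-2 + 2))² = -1 + (-2 + 0)² = -1 + (-2)² = -1 + 4 = 3)
Y - 31*(-31) = 3 - 31*(-31) = 3 + 961 = 964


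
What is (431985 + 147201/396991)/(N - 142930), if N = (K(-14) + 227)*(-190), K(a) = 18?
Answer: -7145596014/3134243945 ≈ -2.2798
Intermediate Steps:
N = -46550 (N = (18 + 227)*(-190) = 245*(-190) = -46550)
(431985 + 147201/396991)/(N - 142930) = (431985 + 147201/396991)/(-46550 - 142930) = (431985 + 147201*(1/396991))/(-189480) = (431985 + 147201/396991)*(-1/189480) = (171494304336/396991)*(-1/189480) = -7145596014/3134243945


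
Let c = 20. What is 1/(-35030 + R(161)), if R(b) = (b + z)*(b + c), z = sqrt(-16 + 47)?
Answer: -5889/33664730 - 181*sqrt(31)/33664730 ≈ -0.00020487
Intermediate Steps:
z = sqrt(31) ≈ 5.5678
R(b) = (20 + b)*(b + sqrt(31)) (R(b) = (b + sqrt(31))*(b + 20) = (b + sqrt(31))*(20 + b) = (20 + b)*(b + sqrt(31)))
1/(-35030 + R(161)) = 1/(-35030 + (161**2 + 20*161 + 20*sqrt(31) + 161*sqrt(31))) = 1/(-35030 + (25921 + 3220 + 20*sqrt(31) + 161*sqrt(31))) = 1/(-35030 + (29141 + 181*sqrt(31))) = 1/(-5889 + 181*sqrt(31))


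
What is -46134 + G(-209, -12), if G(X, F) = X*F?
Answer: -43626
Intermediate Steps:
G(X, F) = F*X
-46134 + G(-209, -12) = -46134 - 12*(-209) = -46134 + 2508 = -43626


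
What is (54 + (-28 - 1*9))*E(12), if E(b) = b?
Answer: 204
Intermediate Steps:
(54 + (-28 - 1*9))*E(12) = (54 + (-28 - 1*9))*12 = (54 + (-28 - 9))*12 = (54 - 37)*12 = 17*12 = 204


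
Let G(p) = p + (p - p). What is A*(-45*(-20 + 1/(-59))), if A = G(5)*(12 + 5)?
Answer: 4517325/59 ≈ 76565.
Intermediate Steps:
G(p) = p (G(p) = p + 0 = p)
A = 85 (A = 5*(12 + 5) = 5*17 = 85)
A*(-45*(-20 + 1/(-59))) = 85*(-45*(-20 + 1/(-59))) = 85*(-45*(-20 - 1/59)) = 85*(-45*(-1181/59)) = 85*(53145/59) = 4517325/59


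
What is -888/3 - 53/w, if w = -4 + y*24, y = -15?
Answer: -107691/364 ≈ -295.85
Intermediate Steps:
w = -364 (w = -4 - 15*24 = -4 - 360 = -364)
-888/3 - 53/w = -888/3 - 53/(-364) = -888*1/3 - 53*(-1/364) = -296 + 53/364 = -107691/364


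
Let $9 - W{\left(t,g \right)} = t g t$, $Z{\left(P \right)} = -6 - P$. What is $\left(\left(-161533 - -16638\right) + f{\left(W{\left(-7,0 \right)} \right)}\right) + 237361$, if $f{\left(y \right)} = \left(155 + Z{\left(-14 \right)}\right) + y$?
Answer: $92638$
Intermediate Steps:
$W{\left(t,g \right)} = 9 - g t^{2}$ ($W{\left(t,g \right)} = 9 - t g t = 9 - g t t = 9 - g t^{2}$)
$f{\left(y \right)} = 163 + y$ ($f{\left(y \right)} = \left(155 - -8\right) + y = \left(155 + \left(-6 + 14\right)\right) + y = \left(155 + 8\right) + y = 163 + y$)
$\left(\left(-161533 - -16638\right) + f{\left(W{\left(-7,0 \right)} \right)}\right) + 237361 = \left(\left(-161533 - -16638\right) + \left(163 + \left(9 - 0 \left(-7\right)^{2}\right)\right)\right) + 237361 = \left(\left(-161533 + 16638\right) + \left(163 + \left(9 - 0 \cdot 49\right)\right)\right) + 237361 = \left(-144895 + \left(163 + \left(9 + 0\right)\right)\right) + 237361 = \left(-144895 + \left(163 + 9\right)\right) + 237361 = \left(-144895 + 172\right) + 237361 = -144723 + 237361 = 92638$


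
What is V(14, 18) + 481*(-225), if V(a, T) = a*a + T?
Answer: -108011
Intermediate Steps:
V(a, T) = T + a² (V(a, T) = a² + T = T + a²)
V(14, 18) + 481*(-225) = (18 + 14²) + 481*(-225) = (18 + 196) - 108225 = 214 - 108225 = -108011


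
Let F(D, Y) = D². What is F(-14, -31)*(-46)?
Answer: -9016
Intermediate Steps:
F(-14, -31)*(-46) = (-14)²*(-46) = 196*(-46) = -9016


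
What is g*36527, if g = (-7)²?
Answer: 1789823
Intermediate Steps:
g = 49
g*36527 = 49*36527 = 1789823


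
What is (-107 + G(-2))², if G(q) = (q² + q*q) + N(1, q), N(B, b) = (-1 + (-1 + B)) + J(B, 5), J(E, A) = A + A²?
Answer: 4900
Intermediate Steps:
N(B, b) = 28 + B (N(B, b) = (-1 + (-1 + B)) + 5*(1 + 5) = (-2 + B) + 5*6 = (-2 + B) + 30 = 28 + B)
G(q) = 29 + 2*q² (G(q) = (q² + q*q) + (28 + 1) = (q² + q²) + 29 = 2*q² + 29 = 29 + 2*q²)
(-107 + G(-2))² = (-107 + (29 + 2*(-2)²))² = (-107 + (29 + 2*4))² = (-107 + (29 + 8))² = (-107 + 37)² = (-70)² = 4900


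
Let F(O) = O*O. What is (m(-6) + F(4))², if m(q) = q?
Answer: 100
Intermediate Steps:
F(O) = O²
(m(-6) + F(4))² = (-6 + 4²)² = (-6 + 16)² = 10² = 100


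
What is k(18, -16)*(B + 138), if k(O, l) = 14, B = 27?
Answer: 2310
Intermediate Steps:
k(18, -16)*(B + 138) = 14*(27 + 138) = 14*165 = 2310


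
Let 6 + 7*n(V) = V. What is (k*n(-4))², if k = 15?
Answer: 22500/49 ≈ 459.18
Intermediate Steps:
n(V) = -6/7 + V/7
(k*n(-4))² = (15*(-6/7 + (⅐)*(-4)))² = (15*(-6/7 - 4/7))² = (15*(-10/7))² = (-150/7)² = 22500/49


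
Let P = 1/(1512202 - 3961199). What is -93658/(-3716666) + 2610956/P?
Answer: -11882596374279116127/1858333 ≈ -6.3942e+12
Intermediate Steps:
P = -1/2448997 (P = 1/(-2448997) = -1/2448997 ≈ -4.0833e-7)
-93658/(-3716666) + 2610956/P = -93658/(-3716666) + 2610956/(-1/2448997) = -93658*(-1/3716666) + 2610956*(-2448997) = 46829/1858333 - 6394223411132 = -11882596374279116127/1858333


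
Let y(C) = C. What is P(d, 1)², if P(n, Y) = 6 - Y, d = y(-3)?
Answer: 25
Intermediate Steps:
d = -3
P(d, 1)² = (6 - 1*1)² = (6 - 1)² = 5² = 25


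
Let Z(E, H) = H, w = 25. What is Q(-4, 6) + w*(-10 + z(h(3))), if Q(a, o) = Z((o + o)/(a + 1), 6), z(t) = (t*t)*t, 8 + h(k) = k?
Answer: -3369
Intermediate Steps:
h(k) = -8 + k
z(t) = t³ (z(t) = t²*t = t³)
Q(a, o) = 6
Q(-4, 6) + w*(-10 + z(h(3))) = 6 + 25*(-10 + (-8 + 3)³) = 6 + 25*(-10 + (-5)³) = 6 + 25*(-10 - 125) = 6 + 25*(-135) = 6 - 3375 = -3369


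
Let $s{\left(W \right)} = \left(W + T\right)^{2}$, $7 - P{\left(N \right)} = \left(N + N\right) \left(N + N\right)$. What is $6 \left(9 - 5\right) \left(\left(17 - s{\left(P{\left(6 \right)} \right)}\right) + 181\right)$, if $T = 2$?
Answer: $-432648$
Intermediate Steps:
$P{\left(N \right)} = 7 - 4 N^{2}$ ($P{\left(N \right)} = 7 - \left(N + N\right) \left(N + N\right) = 7 - 2 N 2 N = 7 - 4 N^{2}$)
$s{\left(W \right)} = \left(2 + W\right)^{2}$ ($s{\left(W \right)} = \left(W + 2\right)^{2} = \left(2 + W\right)^{2}$)
$6 \left(9 - 5\right) \left(\left(17 - s{\left(P{\left(6 \right)} \right)}\right) + 181\right) = 6 \left(9 - 5\right) \left(\left(17 - \left(2 + \left(7 - 4 \cdot 6^{2}\right)\right)^{2}\right) + 181\right) = 6 \cdot 4 \left(\left(17 - \left(2 + \left(7 - 144\right)\right)^{2}\right) + 181\right) = 24 \left(\left(17 - \left(2 + \left(7 - 144\right)\right)^{2}\right) + 181\right) = 24 \left(\left(17 - \left(2 - 137\right)^{2}\right) + 181\right) = 24 \left(\left(17 - \left(-135\right)^{2}\right) + 181\right) = 24 \left(\left(17 - 18225\right) + 181\right) = 24 \left(-18208 + 181\right) = 24 \left(-18027\right) = -432648$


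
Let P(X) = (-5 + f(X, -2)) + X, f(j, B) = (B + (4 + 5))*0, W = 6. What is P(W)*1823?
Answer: 1823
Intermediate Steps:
f(j, B) = 0 (f(j, B) = (B + 9)*0 = (9 + B)*0 = 0)
P(X) = -5 + X (P(X) = (-5 + 0) + X = -5 + X)
P(W)*1823 = (-5 + 6)*1823 = 1*1823 = 1823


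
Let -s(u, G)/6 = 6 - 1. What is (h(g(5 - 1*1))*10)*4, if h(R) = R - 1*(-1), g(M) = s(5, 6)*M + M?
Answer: -4600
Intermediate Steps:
s(u, G) = -30 (s(u, G) = -6*(6 - 1) = -6*5 = -30)
g(M) = -29*M (g(M) = -30*M + M = -29*M)
h(R) = 1 + R (h(R) = R + 1 = 1 + R)
(h(g(5 - 1*1))*10)*4 = ((1 - 29*(5 - 1*1))*10)*4 = ((1 - 29*(5 - 1))*10)*4 = ((1 - 29*4)*10)*4 = ((1 - 116)*10)*4 = -115*10*4 = -1150*4 = -4600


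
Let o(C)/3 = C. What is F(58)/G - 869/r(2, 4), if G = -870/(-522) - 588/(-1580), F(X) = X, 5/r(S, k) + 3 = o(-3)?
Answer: 12768849/6040 ≈ 2114.0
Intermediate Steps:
o(C) = 3*C
r(S, k) = -5/12 (r(S, k) = 5/(-3 + 3*(-3)) = 5/(-3 - 9) = 5/(-12) = 5*(-1/12) = -5/12)
G = 2416/1185 (G = -870*(-1/522) - 588*(-1/1580) = 5/3 + 147/395 = 2416/1185 ≈ 2.0388)
F(58)/G - 869/r(2, 4) = 58/(2416/1185) - 869/(-5/12) = 58*(1185/2416) - 869*(-12/5) = 34365/1208 + 10428/5 = 12768849/6040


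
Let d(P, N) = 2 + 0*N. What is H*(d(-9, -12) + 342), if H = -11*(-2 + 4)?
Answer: -7568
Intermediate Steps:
d(P, N) = 2 (d(P, N) = 2 + 0 = 2)
H = -22 (H = -11*2 = -22)
H*(d(-9, -12) + 342) = -22*(2 + 342) = -22*344 = -7568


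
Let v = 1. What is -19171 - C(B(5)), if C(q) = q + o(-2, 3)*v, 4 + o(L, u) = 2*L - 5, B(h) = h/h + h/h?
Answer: -19160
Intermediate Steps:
B(h) = 2 (B(h) = 1 + 1 = 2)
o(L, u) = -9 + 2*L (o(L, u) = -4 + (2*L - 5) = -4 + (-5 + 2*L) = -9 + 2*L)
C(q) = -13 + q (C(q) = q + (-9 + 2*(-2))*1 = q + (-9 - 4)*1 = q - 13*1 = q - 13 = -13 + q)
-19171 - C(B(5)) = -19171 - (-13 + 2) = -19171 - 1*(-11) = -19171 + 11 = -19160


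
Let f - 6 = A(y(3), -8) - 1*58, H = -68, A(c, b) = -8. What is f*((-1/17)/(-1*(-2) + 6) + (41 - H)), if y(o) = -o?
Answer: -222345/34 ≈ -6539.6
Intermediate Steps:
f = -60 (f = 6 + (-8 - 1*58) = 6 + (-8 - 58) = 6 - 66 = -60)
f*((-1/17)/(-1*(-2) + 6) + (41 - H)) = -60*((-1/17)/(-1*(-2) + 6) + (41 - 1*(-68))) = -60*((-1*1/17)/(2 + 6) + (41 + 68)) = -60*(-1/17/8 + 109) = -60*(-1/17*⅛ + 109) = -60*(-1/136 + 109) = -60*14823/136 = -222345/34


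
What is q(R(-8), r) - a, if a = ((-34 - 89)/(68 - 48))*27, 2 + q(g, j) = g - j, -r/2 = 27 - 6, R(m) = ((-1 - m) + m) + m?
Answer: 3941/20 ≈ 197.05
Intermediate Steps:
R(m) = -1 + m
r = -42 (r = -2*(27 - 6) = -2*21 = -42)
q(g, j) = -2 + g - j (q(g, j) = -2 + (g - j) = -2 + g - j)
a = -3321/20 (a = -123/20*27 = -3321/20 ≈ -166.05)
q(R(-8), r) - a = (-2 + (-1 - 8) - 1*(-42)) - 1*(-3321/20) = (-2 - 9 + 42) + 3321/20 = 31 + 3321/20 = 3941/20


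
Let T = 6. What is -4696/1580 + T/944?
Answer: -552943/186440 ≈ -2.9658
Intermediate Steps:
-4696/1580 + T/944 = -4696/1580 + 6/944 = -4696*1/1580 + 6*(1/944) = -1174/395 + 3/472 = -552943/186440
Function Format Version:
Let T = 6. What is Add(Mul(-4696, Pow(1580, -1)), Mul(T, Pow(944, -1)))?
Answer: Rational(-552943, 186440) ≈ -2.9658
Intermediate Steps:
Add(Mul(-4696, Pow(1580, -1)), Mul(T, Pow(944, -1))) = Add(Mul(-4696, Pow(1580, -1)), Mul(6, Pow(944, -1))) = Add(Mul(-4696, Rational(1, 1580)), Mul(6, Rational(1, 944))) = Add(Rational(-1174, 395), Rational(3, 472)) = Rational(-552943, 186440)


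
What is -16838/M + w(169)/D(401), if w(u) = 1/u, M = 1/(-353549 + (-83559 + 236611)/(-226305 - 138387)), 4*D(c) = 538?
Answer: 24674358123168736666/4144815753 ≈ 5.9531e+9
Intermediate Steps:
D(c) = 269/2 (D(c) = (¼)*538 = 269/2)
M = -91173/32234161240 (M = 1/(-353549 + 153052/(-364692)) = 1/(-353549 + 153052*(-1/364692)) = 1/(-353549 - 38263/91173) = 1/(-32234161240/91173) = -91173/32234161240 ≈ -2.8285e-6)
-16838/M + w(169)/D(401) = -16838/(-91173/32234161240) + 1/(169*(269/2)) = -16838*(-32234161240/91173) + (1/169)*(2/269) = 542758806959120/91173 + 2/45461 = 24674358123168736666/4144815753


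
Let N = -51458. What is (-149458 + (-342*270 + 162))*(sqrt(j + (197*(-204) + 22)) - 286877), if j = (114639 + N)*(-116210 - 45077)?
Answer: 69319810772 - 241636*I*sqrt(10190314113) ≈ 6.932e+10 - 2.4392e+10*I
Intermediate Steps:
j = -10190273947 (j = (114639 - 51458)*(-116210 - 45077) = 63181*(-161287) = -10190273947)
(-149458 + (-342*270 + 162))*(sqrt(j + (197*(-204) + 22)) - 286877) = (-149458 + (-342*270 + 162))*(sqrt(-10190273947 + (197*(-204) + 22)) - 286877) = (-149458 + (-92340 + 162))*(sqrt(-10190273947 + (-40188 + 22)) - 286877) = (-149458 - 92178)*(sqrt(-10190273947 - 40166) - 286877) = -241636*(sqrt(-10190314113) - 286877) = -241636*(I*sqrt(10190314113) - 286877) = -241636*(-286877 + I*sqrt(10190314113)) = 69319810772 - 241636*I*sqrt(10190314113)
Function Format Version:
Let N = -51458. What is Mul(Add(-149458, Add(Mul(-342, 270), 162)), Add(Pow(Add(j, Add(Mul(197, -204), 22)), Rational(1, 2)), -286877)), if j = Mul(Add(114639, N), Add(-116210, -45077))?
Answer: Add(69319810772, Mul(-241636, I, Pow(10190314113, Rational(1, 2)))) ≈ Add(6.9320e+10, Mul(-2.4392e+10, I))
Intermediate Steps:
j = -10190273947 (j = Mul(Add(114639, -51458), Add(-116210, -45077)) = Mul(63181, -161287) = -10190273947)
Mul(Add(-149458, Add(Mul(-342, 270), 162)), Add(Pow(Add(j, Add(Mul(197, -204), 22)), Rational(1, 2)), -286877)) = Mul(Add(-149458, Add(Mul(-342, 270), 162)), Add(Pow(Add(-10190273947, Add(Mul(197, -204), 22)), Rational(1, 2)), -286877)) = Mul(Add(-149458, Add(-92340, 162)), Add(Pow(Add(-10190273947, Add(-40188, 22)), Rational(1, 2)), -286877)) = Mul(Add(-149458, -92178), Add(Pow(Add(-10190273947, -40166), Rational(1, 2)), -286877)) = Mul(-241636, Add(Pow(-10190314113, Rational(1, 2)), -286877)) = Mul(-241636, Add(Mul(I, Pow(10190314113, Rational(1, 2))), -286877)) = Mul(-241636, Add(-286877, Mul(I, Pow(10190314113, Rational(1, 2))))) = Add(69319810772, Mul(-241636, I, Pow(10190314113, Rational(1, 2))))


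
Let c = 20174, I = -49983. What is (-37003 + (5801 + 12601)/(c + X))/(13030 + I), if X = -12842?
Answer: 45214599/45156566 ≈ 1.0013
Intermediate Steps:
(-37003 + (5801 + 12601)/(c + X))/(13030 + I) = (-37003 + (5801 + 12601)/(20174 - 12842))/(13030 - 49983) = (-37003 + 18402/7332)/(-36953) = (-37003 + 18402*(1/7332))*(-1/36953) = (-37003 + 3067/1222)*(-1/36953) = -45214599/1222*(-1/36953) = 45214599/45156566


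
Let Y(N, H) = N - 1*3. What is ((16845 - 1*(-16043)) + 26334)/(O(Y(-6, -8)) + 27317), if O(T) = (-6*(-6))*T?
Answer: 59222/26993 ≈ 2.1940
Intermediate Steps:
Y(N, H) = -3 + N (Y(N, H) = N - 3 = -3 + N)
O(T) = 36*T
((16845 - 1*(-16043)) + 26334)/(O(Y(-6, -8)) + 27317) = ((16845 - 1*(-16043)) + 26334)/(36*(-3 - 6) + 27317) = ((16845 + 16043) + 26334)/(36*(-9) + 27317) = (32888 + 26334)/(-324 + 27317) = 59222/26993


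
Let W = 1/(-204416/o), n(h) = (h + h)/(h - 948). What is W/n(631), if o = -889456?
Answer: -17622347/16123312 ≈ -1.0930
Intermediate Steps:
n(h) = 2*h/(-948 + h) (n(h) = (2*h)/(-948 + h) = 2*h/(-948 + h))
W = 55591/12776 (W = 1/(-204416/(-889456)) = 1/(-204416*(-1/889456)) = 1/(12776/55591) = 55591/12776 ≈ 4.3512)
W/n(631) = 55591/(12776*((2*631/(-948 + 631)))) = 55591/(12776*((2*631/(-317)))) = 55591/(12776*((2*631*(-1/317)))) = 55591/(12776*(-1262/317)) = (55591/12776)*(-317/1262) = -17622347/16123312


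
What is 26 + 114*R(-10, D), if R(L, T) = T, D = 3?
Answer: 368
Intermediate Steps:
26 + 114*R(-10, D) = 26 + 114*3 = 26 + 342 = 368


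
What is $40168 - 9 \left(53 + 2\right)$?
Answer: $39673$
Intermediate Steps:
$40168 - 9 \left(53 + 2\right) = 40168 - 9 \cdot 55 = 40168 - 495 = 39673$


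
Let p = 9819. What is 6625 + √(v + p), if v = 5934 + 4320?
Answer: 6625 + √20073 ≈ 6766.7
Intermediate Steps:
v = 10254
6625 + √(v + p) = 6625 + √(10254 + 9819) = 6625 + √20073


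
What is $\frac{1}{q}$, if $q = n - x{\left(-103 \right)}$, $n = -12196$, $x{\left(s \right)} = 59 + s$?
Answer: $- \frac{1}{12152} \approx -8.2291 \cdot 10^{-5}$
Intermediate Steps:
$q = -12152$ ($q = -12196 - \left(59 - 103\right) = -12196 - -44 = -12196 + 44 = -12152$)
$\frac{1}{q} = \frac{1}{-12152} = - \frac{1}{12152}$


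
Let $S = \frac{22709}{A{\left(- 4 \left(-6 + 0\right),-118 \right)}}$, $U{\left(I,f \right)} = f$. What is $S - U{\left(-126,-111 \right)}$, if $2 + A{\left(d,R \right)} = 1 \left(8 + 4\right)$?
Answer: $\frac{23819}{10} \approx 2381.9$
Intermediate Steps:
$A{\left(d,R \right)} = 10$ ($A{\left(d,R \right)} = -2 + 1 \left(8 + 4\right) = -2 + 1 \cdot 12 = -2 + 12 = 10$)
$S = \frac{22709}{10} \approx 2270.9$
$S - U{\left(-126,-111 \right)} = \frac{22709}{10} - -111 = \frac{22709}{10} + 111 = \frac{23819}{10}$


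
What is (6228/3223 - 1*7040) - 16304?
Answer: -75231484/3223 ≈ -23342.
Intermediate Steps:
(6228/3223 - 1*7040) - 16304 = (6228*(1/3223) - 7040) - 16304 = (6228/3223 - 7040) - 16304 = -22683692/3223 - 16304 = -75231484/3223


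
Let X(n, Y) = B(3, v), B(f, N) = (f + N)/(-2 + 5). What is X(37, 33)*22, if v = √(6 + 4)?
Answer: 22 + 22*√10/3 ≈ 45.190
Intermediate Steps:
v = √10 ≈ 3.1623
B(f, N) = N/3 + f/3 (B(f, N) = (N + f)/3 = (N + f)*(⅓) = N/3 + f/3)
X(n, Y) = 1 + √10/3 (X(n, Y) = √10/3 + (⅓)*3 = √10/3 + 1 = 1 + √10/3)
X(37, 33)*22 = (1 + √10/3)*22 = 22 + 22*√10/3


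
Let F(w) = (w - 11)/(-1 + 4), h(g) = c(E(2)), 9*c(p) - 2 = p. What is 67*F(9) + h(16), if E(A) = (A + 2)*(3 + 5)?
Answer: -368/9 ≈ -40.889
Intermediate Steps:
E(A) = 16 + 8*A (E(A) = (2 + A)*8 = 16 + 8*A)
c(p) = 2/9 + p/9
h(g) = 34/9 (h(g) = 2/9 + (16 + 8*2)/9 = 2/9 + (16 + 16)/9 = 2/9 + (⅑)*32 = 2/9 + 32/9 = 34/9)
F(w) = -11/3 + w/3 (F(w) = (-11 + w)/3 = (-11 + w)*(⅓) = -11/3 + w/3)
67*F(9) + h(16) = 67*(-11/3 + (⅓)*9) + 34/9 = 67*(-11/3 + 3) + 34/9 = 67*(-⅔) + 34/9 = -134/3 + 34/9 = -368/9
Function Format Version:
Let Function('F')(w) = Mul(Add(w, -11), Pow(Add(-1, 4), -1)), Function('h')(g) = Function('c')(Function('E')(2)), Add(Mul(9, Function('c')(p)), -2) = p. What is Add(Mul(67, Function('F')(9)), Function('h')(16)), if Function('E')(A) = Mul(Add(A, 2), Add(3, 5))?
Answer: Rational(-368, 9) ≈ -40.889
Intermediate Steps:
Function('E')(A) = Add(16, Mul(8, A)) (Function('E')(A) = Mul(Add(2, A), 8) = Add(16, Mul(8, A)))
Function('c')(p) = Add(Rational(2, 9), Mul(Rational(1, 9), p))
Function('h')(g) = Rational(34, 9) (Function('h')(g) = Add(Rational(2, 9), Mul(Rational(1, 9), Add(16, Mul(8, 2)))) = Add(Rational(2, 9), Mul(Rational(1, 9), Add(16, 16))) = Add(Rational(2, 9), Mul(Rational(1, 9), 32)) = Add(Rational(2, 9), Rational(32, 9)) = Rational(34, 9))
Function('F')(w) = Add(Rational(-11, 3), Mul(Rational(1, 3), w)) (Function('F')(w) = Mul(Add(-11, w), Pow(3, -1)) = Mul(Add(-11, w), Rational(1, 3)) = Add(Rational(-11, 3), Mul(Rational(1, 3), w)))
Add(Mul(67, Function('F')(9)), Function('h')(16)) = Add(Mul(67, Add(Rational(-11, 3), Mul(Rational(1, 3), 9))), Rational(34, 9)) = Add(Mul(67, Add(Rational(-11, 3), 3)), Rational(34, 9)) = Add(Mul(67, Rational(-2, 3)), Rational(34, 9)) = Add(Rational(-134, 3), Rational(34, 9)) = Rational(-368, 9)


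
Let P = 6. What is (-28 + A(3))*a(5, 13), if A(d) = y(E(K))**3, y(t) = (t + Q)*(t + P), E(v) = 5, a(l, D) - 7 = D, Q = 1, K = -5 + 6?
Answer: 5749360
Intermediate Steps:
K = 1
a(l, D) = 7 + D
y(t) = (1 + t)*(6 + t) (y(t) = (t + 1)*(t + 6) = (1 + t)*(6 + t))
A(d) = 287496 (A(d) = (6 + 5**2 + 7*5)**3 = (6 + 25 + 35)**3 = 66**3 = 287496)
(-28 + A(3))*a(5, 13) = (-28 + 287496)*(7 + 13) = 287468*20 = 5749360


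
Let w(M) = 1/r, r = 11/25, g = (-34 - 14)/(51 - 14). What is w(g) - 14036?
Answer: -154371/11 ≈ -14034.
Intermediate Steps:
g = -48/37 ≈ -1.2973
r = 11/25 (r = 11*(1/25) = 11/25 ≈ 0.44000)
w(M) = 25/11 (w(M) = 1/(11/25) = 25/11)
w(g) - 14036 = 25/11 - 14036 = -154371/11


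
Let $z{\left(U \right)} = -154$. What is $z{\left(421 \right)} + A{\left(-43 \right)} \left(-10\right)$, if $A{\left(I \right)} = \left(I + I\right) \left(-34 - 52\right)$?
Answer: $-74114$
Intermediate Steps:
$A{\left(I \right)} = - 172 I$ ($A{\left(I \right)} = 2 I \left(-86\right) = - 172 I$)
$z{\left(421 \right)} + A{\left(-43 \right)} \left(-10\right) = -154 + \left(-172\right) \left(-43\right) \left(-10\right) = -154 + 7396 \left(-10\right) = -154 - 73960 = -74114$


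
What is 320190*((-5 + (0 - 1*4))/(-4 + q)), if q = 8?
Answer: -1440855/2 ≈ -7.2043e+5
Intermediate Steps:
320190*((-5 + (0 - 1*4))/(-4 + q)) = 320190*((-5 + (0 - 1*4))/(-4 + 8)) = 320190*((-5 + (0 - 4))/4) = 320190*((-5 - 4)*(¼)) = 320190*(-9*¼) = 320190*(-9/4) = -1440855/2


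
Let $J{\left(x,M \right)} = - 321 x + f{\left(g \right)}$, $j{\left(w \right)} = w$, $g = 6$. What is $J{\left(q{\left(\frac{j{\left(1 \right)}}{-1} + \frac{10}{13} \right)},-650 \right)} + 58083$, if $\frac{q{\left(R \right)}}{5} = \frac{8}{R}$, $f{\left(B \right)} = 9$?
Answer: $113732$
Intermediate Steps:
$q{\left(R \right)} = \frac{40}{R}$ ($q{\left(R \right)} = 5 \frac{8}{R} = \frac{40}{R}$)
$J{\left(x,M \right)} = 9 - 321 x$ ($J{\left(x,M \right)} = - 321 x + 9 = 9 - 321 x$)
$J{\left(q{\left(\frac{j{\left(1 \right)}}{-1} + \frac{10}{13} \right)},-650 \right)} + 58083 = \left(9 - 321 \frac{40}{1 \frac{1}{-1} + \frac{10}{13}}\right) + 58083 = \left(9 - 321 \frac{40}{1 \left(-1\right) + 10 \cdot \frac{1}{13}}\right) + 58083 = \left(9 - 321 \frac{40}{-1 + \frac{10}{13}}\right) + 58083 = \left(9 - 321 \frac{40}{- \frac{3}{13}}\right) + 58083 = \left(9 - 321 \cdot 40 \left(- \frac{13}{3}\right)\right) + 58083 = \left(9 - -55640\right) + 58083 = \left(9 + 55640\right) + 58083 = 55649 + 58083 = 113732$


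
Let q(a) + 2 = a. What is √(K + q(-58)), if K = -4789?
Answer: I*√4849 ≈ 69.635*I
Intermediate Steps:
q(a) = -2 + a
√(K + q(-58)) = √(-4789 + (-2 - 58)) = √(-4789 - 60) = √(-4849) = I*√4849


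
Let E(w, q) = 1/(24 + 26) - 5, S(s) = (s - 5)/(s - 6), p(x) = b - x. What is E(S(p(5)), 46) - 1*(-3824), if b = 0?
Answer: 190951/50 ≈ 3819.0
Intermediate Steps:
p(x) = -x (p(x) = 0 - x = -x)
S(s) = (-5 + s)/(-6 + s)
E(w, q) = -249/50 (E(w, q) = 1/50 - 5 = -249/50)
E(S(p(5)), 46) - 1*(-3824) = -249/50 - 1*(-3824) = -249/50 + 3824 = 190951/50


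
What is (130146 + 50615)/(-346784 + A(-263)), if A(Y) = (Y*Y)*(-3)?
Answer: -180761/554291 ≈ -0.32611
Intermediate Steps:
A(Y) = -3*Y² (A(Y) = Y²*(-3) = -3*Y²)
(130146 + 50615)/(-346784 + A(-263)) = (130146 + 50615)/(-346784 - 3*(-263)²) = 180761/(-346784 - 3*69169) = 180761/(-346784 - 207507) = 180761/(-554291) = 180761*(-1/554291) = -180761/554291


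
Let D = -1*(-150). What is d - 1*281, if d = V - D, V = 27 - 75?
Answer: -479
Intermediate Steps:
D = 150
V = -48
d = -198 (d = -48 - 1*150 = -48 - 150 = -198)
d - 1*281 = -198 - 1*281 = -198 - 281 = -479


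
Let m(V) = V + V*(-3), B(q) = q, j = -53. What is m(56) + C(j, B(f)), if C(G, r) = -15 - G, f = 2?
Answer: -74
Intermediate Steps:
m(V) = -2*V (m(V) = V - 3*V = -2*V)
m(56) + C(j, B(f)) = -2*56 + (-15 - 1*(-53)) = -112 + (-15 + 53) = -112 + 38 = -74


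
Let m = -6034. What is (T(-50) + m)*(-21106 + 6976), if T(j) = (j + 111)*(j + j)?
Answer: 171453420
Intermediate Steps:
T(j) = 2*j*(111 + j) (T(j) = (111 + j)*(2*j) = 2*j*(111 + j))
(T(-50) + m)*(-21106 + 6976) = (2*(-50)*(111 - 50) - 6034)*(-21106 + 6976) = (2*(-50)*61 - 6034)*(-14130) = (-6100 - 6034)*(-14130) = -12134*(-14130) = 171453420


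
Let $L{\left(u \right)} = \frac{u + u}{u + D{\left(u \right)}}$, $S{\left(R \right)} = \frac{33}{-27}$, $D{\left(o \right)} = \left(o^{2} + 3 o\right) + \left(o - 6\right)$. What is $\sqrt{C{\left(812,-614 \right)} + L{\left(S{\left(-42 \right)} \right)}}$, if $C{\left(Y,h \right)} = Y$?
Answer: $\frac{\sqrt{150181370}}{430} \approx 28.5$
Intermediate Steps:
$D{\left(o \right)} = -6 + o^{2} + 4 o$ ($D{\left(o \right)} = \left(o^{2} + 3 o\right) + \left(-6 + o\right) = -6 + o^{2} + 4 o$)
$S{\left(R \right)} = - \frac{11}{9}$ ($S{\left(R \right)} = 33 \left(- \frac{1}{27}\right) = - \frac{11}{9}$)
$L{\left(u \right)} = \frac{2 u}{-6 + u^{2} + 5 u}$ ($L{\left(u \right)} = \frac{u + u}{u + \left(-6 + u^{2} + 4 u\right)} = \frac{2 u}{-6 + u^{2} + 5 u}$)
$\sqrt{C{\left(812,-614 \right)} + L{\left(S{\left(-42 \right)} \right)}} = \sqrt{812 + 2 \left(- \frac{11}{9}\right) \frac{1}{-6 + \left(- \frac{11}{9}\right)^{2} + 5 \left(- \frac{11}{9}\right)}} = \sqrt{812 + 2 \left(- \frac{11}{9}\right) \frac{1}{-6 + \frac{121}{81} - \frac{55}{9}}} = \sqrt{812 + 2 \left(- \frac{11}{9}\right) \frac{1}{- \frac{860}{81}}} = \sqrt{812 + 2 \left(- \frac{11}{9}\right) \left(- \frac{81}{860}\right)} = \sqrt{812 + \frac{99}{430}} = \sqrt{\frac{349259}{430}} = \frac{\sqrt{150181370}}{430}$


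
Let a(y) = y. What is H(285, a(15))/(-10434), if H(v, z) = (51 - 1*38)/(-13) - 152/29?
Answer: 181/302586 ≈ 0.00059818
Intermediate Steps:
H(v, z) = -181/29 (H(v, z) = (51 - 38)*(-1/13) - 152*1/29 = 13*(-1/13) - 152/29 = -1 - 152/29 = -181/29)
H(285, a(15))/(-10434) = -181/29/(-10434) = -181/29*(-1/10434) = 181/302586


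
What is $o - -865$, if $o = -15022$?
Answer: $-14157$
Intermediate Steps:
$o - -865 = -15022 - -865 = -15022 + 865 = -14157$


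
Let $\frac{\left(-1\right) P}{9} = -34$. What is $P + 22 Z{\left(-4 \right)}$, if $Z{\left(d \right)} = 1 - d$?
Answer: $416$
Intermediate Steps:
$P = 306$ ($P = \left(-9\right) \left(-34\right) = 306$)
$P + 22 Z{\left(-4 \right)} = 306 + 22 \left(1 - -4\right) = 306 + 22 \left(1 + 4\right) = 306 + 22 \cdot 5 = 306 + 110 = 416$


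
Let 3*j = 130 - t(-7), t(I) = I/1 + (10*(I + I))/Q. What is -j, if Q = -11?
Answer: -1367/33 ≈ -41.424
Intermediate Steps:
t(I) = -9*I/11 (t(I) = I/1 + (10*(I + I))/(-11) = I*1 + (10*(2*I))*(-1/11) = I + (20*I)*(-1/11) = I - 20*I/11 = -9*I/11)
j = 1367/33 (j = (130 - (-9)*(-7)/11)/3 = (130 - 1*63/11)/3 = (130 - 63/11)/3 = (⅓)*(1367/11) = 1367/33 ≈ 41.424)
-j = -1*1367/33 = -1367/33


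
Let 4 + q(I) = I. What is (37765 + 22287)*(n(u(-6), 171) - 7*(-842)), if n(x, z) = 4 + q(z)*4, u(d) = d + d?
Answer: 394301432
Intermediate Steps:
u(d) = 2*d
q(I) = -4 + I
n(x, z) = -12 + 4*z (n(x, z) = 4 + (-4 + z)*4 = 4 + (-16 + 4*z) = -12 + 4*z)
(37765 + 22287)*(n(u(-6), 171) - 7*(-842)) = (37765 + 22287)*((-12 + 4*171) - 7*(-842)) = 60052*((-12 + 684) + 5894) = 60052*(672 + 5894) = 60052*6566 = 394301432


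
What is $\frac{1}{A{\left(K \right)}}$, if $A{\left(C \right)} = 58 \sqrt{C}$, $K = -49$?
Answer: $- \frac{i}{406} \approx - 0.0024631 i$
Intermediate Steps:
$\frac{1}{A{\left(K \right)}} = \frac{1}{58 \sqrt{-49}} = \frac{1}{58 \cdot 7 i} = \frac{1}{406 i} = - \frac{i}{406}$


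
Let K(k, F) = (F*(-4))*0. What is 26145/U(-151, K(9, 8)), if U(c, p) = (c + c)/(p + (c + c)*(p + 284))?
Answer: 7425180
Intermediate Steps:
K(k, F) = 0 (K(k, F) = -4*F*0 = 0)
U(c, p) = 2*c/(p + 2*c*(284 + p)) (U(c, p) = (2*c)/(p + (2*c)*(284 + p)) = (2*c)/(p + 2*c*(284 + p)) = 2*c/(p + 2*c*(284 + p)))
26145/U(-151, K(9, 8)) = 26145/((2*(-151)/(0 + 568*(-151) + 2*(-151)*0))) = 26145/((2*(-151)/(0 - 85768 + 0))) = 26145/((2*(-151)/(-85768))) = 26145/((2*(-151)*(-1/85768))) = 26145/(1/284) = 26145*284 = 7425180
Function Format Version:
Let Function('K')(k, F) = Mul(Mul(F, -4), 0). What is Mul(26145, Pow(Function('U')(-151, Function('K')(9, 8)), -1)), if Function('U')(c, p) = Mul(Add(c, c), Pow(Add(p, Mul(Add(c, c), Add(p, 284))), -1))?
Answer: 7425180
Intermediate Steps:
Function('K')(k, F) = 0 (Function('K')(k, F) = Mul(Mul(-4, F), 0) = 0)
Function('U')(c, p) = Mul(2, c, Pow(Add(p, Mul(2, c, Add(284, p))), -1)) (Function('U')(c, p) = Mul(Mul(2, c), Pow(Add(p, Mul(Mul(2, c), Add(284, p))), -1)) = Mul(Mul(2, c), Pow(Add(p, Mul(2, c, Add(284, p))), -1)) = Mul(2, c, Pow(Add(p, Mul(2, c, Add(284, p))), -1)))
Mul(26145, Pow(Function('U')(-151, Function('K')(9, 8)), -1)) = Mul(26145, Pow(Mul(2, -151, Pow(Add(0, Mul(568, -151), Mul(2, -151, 0)), -1)), -1)) = Mul(26145, Pow(Mul(2, -151, Pow(Add(0, -85768, 0), -1)), -1)) = Mul(26145, Pow(Mul(2, -151, Pow(-85768, -1)), -1)) = Mul(26145, Pow(Mul(2, -151, Rational(-1, 85768)), -1)) = Mul(26145, Pow(Rational(1, 284), -1)) = Mul(26145, 284) = 7425180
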